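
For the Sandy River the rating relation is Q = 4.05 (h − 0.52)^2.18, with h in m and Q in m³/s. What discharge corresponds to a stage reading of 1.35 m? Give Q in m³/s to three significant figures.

2.70 m³/s

Q = 4.05 × (1.35 − 0.52)^2.18 = 4.05 × 0.83^2.18 = 2.698 m³/s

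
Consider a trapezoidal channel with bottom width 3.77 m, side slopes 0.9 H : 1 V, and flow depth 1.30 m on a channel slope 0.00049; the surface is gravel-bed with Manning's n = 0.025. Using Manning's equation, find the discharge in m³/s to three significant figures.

5.24 m³/s

A = (b + z·y)·y = (3.77 + 0.9×1.30)×1.30 = 6.422 m²
P = b + 2y√(1+z²) = 3.77 + 2×1.30×√(1+0.9²) = 7.268 m
R = A/P = 6.422/7.268 = 0.8836 m
Q = (1/n)·A·R^(2/3)·S^(1/2) = (1/0.025) × 6.422 × 0.8836^(2/3) × 0.00049^(1/2) = 5.236 m³/s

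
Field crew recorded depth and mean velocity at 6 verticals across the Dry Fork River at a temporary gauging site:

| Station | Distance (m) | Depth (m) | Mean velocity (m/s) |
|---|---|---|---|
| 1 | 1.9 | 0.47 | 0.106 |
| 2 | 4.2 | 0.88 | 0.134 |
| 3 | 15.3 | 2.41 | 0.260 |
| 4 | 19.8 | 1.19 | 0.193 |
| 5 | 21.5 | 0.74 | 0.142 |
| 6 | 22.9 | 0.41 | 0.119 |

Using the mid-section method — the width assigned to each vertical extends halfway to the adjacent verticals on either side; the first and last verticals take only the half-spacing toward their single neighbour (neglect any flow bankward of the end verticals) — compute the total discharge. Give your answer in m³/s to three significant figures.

w_1 = (4.2 − 1.9)/2 = 1.15 m; q_1 = 0.106 × 0.47 × 1.15 = 0.05729 m³/s
w_2 = (15.3 − 1.9)/2 = 6.7 m; q_2 = 0.134 × 0.88 × 6.7 = 0.7901 m³/s
w_3 = (19.8 − 4.2)/2 = 7.8 m; q_3 = 0.260 × 2.41 × 7.8 = 4.887 m³/s
w_4 = (21.5 − 15.3)/2 = 3.1 m; q_4 = 0.193 × 1.19 × 3.1 = 0.7120 m³/s
w_5 = (22.9 − 19.8)/2 = 1.55 m; q_5 = 0.142 × 0.74 × 1.55 = 0.1629 m³/s
w_6 = (22.9 − 21.5)/2 = 0.7 m; q_6 = 0.119 × 0.41 × 0.7 = 0.03415 m³/s
Q = Σ qᵢ = 6.644 m³/s

6.64 m³/s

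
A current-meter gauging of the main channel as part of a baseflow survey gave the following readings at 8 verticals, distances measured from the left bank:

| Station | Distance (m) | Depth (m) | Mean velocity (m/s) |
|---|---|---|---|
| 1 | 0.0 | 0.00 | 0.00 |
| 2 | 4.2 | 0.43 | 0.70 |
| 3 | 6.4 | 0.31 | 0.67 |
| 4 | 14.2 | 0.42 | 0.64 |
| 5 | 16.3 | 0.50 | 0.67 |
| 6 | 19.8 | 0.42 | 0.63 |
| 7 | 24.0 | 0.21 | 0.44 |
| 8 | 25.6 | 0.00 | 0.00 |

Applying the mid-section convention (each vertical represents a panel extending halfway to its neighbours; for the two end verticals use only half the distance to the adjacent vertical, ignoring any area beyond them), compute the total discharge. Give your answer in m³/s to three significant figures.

5.56 m³/s

w_2 = (6.4 − 0.0)/2 = 3.2 m; q_2 = 0.70 × 0.43 × 3.2 = 0.9632 m³/s
w_3 = (14.2 − 4.2)/2 = 5 m; q_3 = 0.67 × 0.31 × 5 = 1.039 m³/s
w_4 = (16.3 − 6.4)/2 = 4.95 m; q_4 = 0.64 × 0.42 × 4.95 = 1.331 m³/s
w_5 = (19.8 − 14.2)/2 = 2.8 m; q_5 = 0.67 × 0.50 × 2.8 = 0.9380 m³/s
w_6 = (24.0 − 16.3)/2 = 3.85 m; q_6 = 0.63 × 0.42 × 3.85 = 1.019 m³/s
w_7 = (25.6 − 19.8)/2 = 2.9 m; q_7 = 0.44 × 0.21 × 2.9 = 0.2680 m³/s
Stations 1, 8 contribute zero (depth or velocity is 0).
Q = Σ qᵢ = 5.557 m³/s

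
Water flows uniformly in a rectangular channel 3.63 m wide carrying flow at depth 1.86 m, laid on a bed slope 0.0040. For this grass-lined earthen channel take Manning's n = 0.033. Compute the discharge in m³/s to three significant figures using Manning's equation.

12.2 m³/s

A = b·y = 3.63 × 1.86 = 6.752 m²
P = b + 2y = 3.63 + 2×1.86 = 7.350 m
R = A/P = 6.752/7.350 = 0.9186 m
Q = (1/n)·A·R^(2/3)·S^(1/2) = (1/0.033) × 6.752 × 0.9186^(2/3) × 0.0040^(1/2) = 12.23 m³/s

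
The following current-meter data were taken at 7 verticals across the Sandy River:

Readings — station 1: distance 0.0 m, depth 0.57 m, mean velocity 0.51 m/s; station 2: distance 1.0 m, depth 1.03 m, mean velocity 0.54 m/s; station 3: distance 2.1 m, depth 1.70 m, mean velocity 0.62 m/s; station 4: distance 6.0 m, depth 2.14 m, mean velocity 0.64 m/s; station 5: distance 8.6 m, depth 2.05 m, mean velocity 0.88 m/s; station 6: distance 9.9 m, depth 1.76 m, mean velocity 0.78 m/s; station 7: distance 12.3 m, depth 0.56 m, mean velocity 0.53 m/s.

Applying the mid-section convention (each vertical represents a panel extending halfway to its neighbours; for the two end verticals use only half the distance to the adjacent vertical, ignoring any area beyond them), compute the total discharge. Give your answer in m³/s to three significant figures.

14.2 m³/s

w_1 = (1.0 − 0.0)/2 = 0.5 m; q_1 = 0.51 × 0.57 × 0.5 = 0.1454 m³/s
w_2 = (2.1 − 0.0)/2 = 1.05 m; q_2 = 0.54 × 1.03 × 1.05 = 0.5840 m³/s
w_3 = (6.0 − 1.0)/2 = 2.5 m; q_3 = 0.62 × 1.70 × 2.5 = 2.635 m³/s
w_4 = (8.6 − 2.1)/2 = 3.25 m; q_4 = 0.64 × 2.14 × 3.25 = 4.451 m³/s
w_5 = (9.9 − 6.0)/2 = 1.95 m; q_5 = 0.88 × 2.05 × 1.95 = 3.518 m³/s
w_6 = (12.3 − 8.6)/2 = 1.85 m; q_6 = 0.78 × 1.76 × 1.85 = 2.540 m³/s
w_7 = (12.3 − 9.9)/2 = 1.2 m; q_7 = 0.53 × 0.56 × 1.2 = 0.3562 m³/s
Q = Σ qᵢ = 14.23 m³/s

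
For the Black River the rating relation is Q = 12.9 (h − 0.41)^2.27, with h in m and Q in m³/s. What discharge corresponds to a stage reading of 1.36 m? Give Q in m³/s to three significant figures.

Q = 12.9 × (1.36 − 0.41)^2.27 = 12.9 × 0.95^2.27 = 11.48 m³/s

11.5 m³/s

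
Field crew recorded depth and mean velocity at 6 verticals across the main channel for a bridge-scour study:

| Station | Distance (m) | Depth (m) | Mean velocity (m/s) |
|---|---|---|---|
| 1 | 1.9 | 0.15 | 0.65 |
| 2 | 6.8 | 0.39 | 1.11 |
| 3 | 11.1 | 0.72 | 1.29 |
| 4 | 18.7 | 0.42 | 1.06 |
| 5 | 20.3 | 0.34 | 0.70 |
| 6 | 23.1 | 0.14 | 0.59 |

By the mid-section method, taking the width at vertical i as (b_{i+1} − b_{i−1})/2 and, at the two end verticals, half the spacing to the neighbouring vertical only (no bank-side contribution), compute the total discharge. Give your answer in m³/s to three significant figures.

w_1 = (6.8 − 1.9)/2 = 2.45 m; q_1 = 0.65 × 0.15 × 2.45 = 0.2389 m³/s
w_2 = (11.1 − 1.9)/2 = 4.6 m; q_2 = 1.11 × 0.39 × 4.6 = 1.991 m³/s
w_3 = (18.7 − 6.8)/2 = 5.95 m; q_3 = 1.29 × 0.72 × 5.95 = 5.526 m³/s
w_4 = (20.3 − 11.1)/2 = 4.6 m; q_4 = 1.06 × 0.42 × 4.6 = 2.048 m³/s
w_5 = (23.1 − 18.7)/2 = 2.2 m; q_5 = 0.70 × 0.34 × 2.2 = 0.5236 m³/s
w_6 = (23.1 − 20.3)/2 = 1.4 m; q_6 = 0.59 × 0.14 × 1.4 = 0.1156 m³/s
Q = Σ qᵢ = 10.44 m³/s

10.4 m³/s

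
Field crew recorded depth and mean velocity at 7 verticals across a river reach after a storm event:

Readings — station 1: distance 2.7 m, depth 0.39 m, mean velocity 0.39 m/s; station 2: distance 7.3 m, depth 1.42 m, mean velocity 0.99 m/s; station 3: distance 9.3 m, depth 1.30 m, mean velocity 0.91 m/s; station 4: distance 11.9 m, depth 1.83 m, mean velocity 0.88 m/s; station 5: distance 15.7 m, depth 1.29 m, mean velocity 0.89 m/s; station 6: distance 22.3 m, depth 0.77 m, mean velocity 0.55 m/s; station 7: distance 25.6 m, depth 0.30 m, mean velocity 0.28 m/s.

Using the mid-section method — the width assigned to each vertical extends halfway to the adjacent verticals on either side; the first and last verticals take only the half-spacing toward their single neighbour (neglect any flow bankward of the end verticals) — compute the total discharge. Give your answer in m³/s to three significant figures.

w_1 = (7.3 − 2.7)/2 = 2.3 m; q_1 = 0.39 × 0.39 × 2.3 = 0.3498 m³/s
w_2 = (9.3 − 2.7)/2 = 3.3 m; q_2 = 0.99 × 1.42 × 3.3 = 4.639 m³/s
w_3 = (11.9 − 7.3)/2 = 2.3 m; q_3 = 0.91 × 1.30 × 2.3 = 2.721 m³/s
w_4 = (15.7 − 9.3)/2 = 3.2 m; q_4 = 0.88 × 1.83 × 3.2 = 5.153 m³/s
w_5 = (22.3 − 11.9)/2 = 5.2 m; q_5 = 0.89 × 1.29 × 5.2 = 5.970 m³/s
w_6 = (25.6 − 15.7)/2 = 4.95 m; q_6 = 0.55 × 0.77 × 4.95 = 2.096 m³/s
w_7 = (25.6 − 22.3)/2 = 1.65 m; q_7 = 0.28 × 0.30 × 1.65 = 0.1386 m³/s
Q = Σ qᵢ = 21.07 m³/s

21.1 m³/s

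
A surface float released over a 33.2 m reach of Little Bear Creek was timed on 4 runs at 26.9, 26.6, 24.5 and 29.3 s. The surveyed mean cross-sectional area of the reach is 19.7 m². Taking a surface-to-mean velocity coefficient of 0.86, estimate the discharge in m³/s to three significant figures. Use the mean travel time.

t̄ = (26.9 + 26.6 + 24.5 + 29.3) / 4 = 26.825 s
v_surface = L / t̄ = 33.2 / 26.825 = 1.238 m/s
v_mean = 0.86 × 1.238 = 1.064 m/s
Q = A × v_mean = 19.7 × 1.064 = 20.97 m³/s

21.0 m³/s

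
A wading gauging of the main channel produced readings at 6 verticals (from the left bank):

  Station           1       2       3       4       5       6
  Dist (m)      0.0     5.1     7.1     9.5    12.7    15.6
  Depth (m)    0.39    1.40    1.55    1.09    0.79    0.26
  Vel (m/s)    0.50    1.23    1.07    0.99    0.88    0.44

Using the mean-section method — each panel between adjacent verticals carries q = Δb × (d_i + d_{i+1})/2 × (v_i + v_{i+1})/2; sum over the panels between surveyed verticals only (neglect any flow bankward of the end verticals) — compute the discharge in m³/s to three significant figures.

14.4 m³/s

Panel 1-2: Δb = 5.1 m, d̄ = (0.39+1.40)/2 = 0.895, v̄ = (0.50+1.23)/2 = 0.865 → q = 5.1×0.895×0.865 = 3.948 m³/s
Panel 2-3: Δb = 2 m, d̄ = (1.40+1.55)/2 = 1.475, v̄ = (1.23+1.07)/2 = 1.15 → q = 2×1.475×1.15 = 3.393 m³/s
Panel 3-4: Δb = 2.4 m, d̄ = (1.55+1.09)/2 = 1.32, v̄ = (1.07+0.99)/2 = 1.03 → q = 2.4×1.32×1.03 = 3.263 m³/s
Panel 4-5: Δb = 3.2 m, d̄ = (1.09+0.79)/2 = 0.94, v̄ = (0.99+0.88)/2 = 0.935 → q = 3.2×0.94×0.935 = 2.812 m³/s
Panel 5-6: Δb = 2.9 m, d̄ = (0.79+0.26)/2 = 0.525, v̄ = (0.88+0.44)/2 = 0.66 → q = 2.9×0.525×0.66 = 1.005 m³/s
Q = Σ q = 14.42 m³/s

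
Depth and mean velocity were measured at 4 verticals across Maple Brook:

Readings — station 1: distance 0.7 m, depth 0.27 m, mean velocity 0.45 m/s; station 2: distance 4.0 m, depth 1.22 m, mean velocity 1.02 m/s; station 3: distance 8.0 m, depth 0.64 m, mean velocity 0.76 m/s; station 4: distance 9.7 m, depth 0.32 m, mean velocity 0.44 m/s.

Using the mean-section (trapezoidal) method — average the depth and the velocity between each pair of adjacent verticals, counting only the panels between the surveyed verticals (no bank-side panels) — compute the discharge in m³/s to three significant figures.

Panel 1-2: Δb = 3.3 m, d̄ = (0.27+1.22)/2 = 0.745, v̄ = (0.45+1.02)/2 = 0.735 → q = 3.3×0.745×0.735 = 1.807 m³/s
Panel 2-3: Δb = 4 m, d̄ = (1.22+0.64)/2 = 0.93, v̄ = (1.02+0.76)/2 = 0.89 → q = 4×0.93×0.89 = 3.311 m³/s
Panel 3-4: Δb = 1.7 m, d̄ = (0.64+0.32)/2 = 0.48, v̄ = (0.76+0.44)/2 = 0.6 → q = 1.7×0.48×0.6 = 0.4896 m³/s
Q = Σ q = 5.607 m³/s

5.61 m³/s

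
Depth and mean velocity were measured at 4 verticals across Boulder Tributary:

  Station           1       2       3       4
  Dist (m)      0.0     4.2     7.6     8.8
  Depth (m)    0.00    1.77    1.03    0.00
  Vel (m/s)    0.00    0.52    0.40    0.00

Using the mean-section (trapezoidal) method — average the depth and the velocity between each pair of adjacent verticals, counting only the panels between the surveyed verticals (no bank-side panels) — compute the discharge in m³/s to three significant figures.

Panel 1-2: Δb = 4.2 m, d̄ = (0.00+1.77)/2 = 0.885, v̄ = (0.00+0.52)/2 = 0.26 → q = 4.2×0.885×0.26 = 0.9664 m³/s
Panel 2-3: Δb = 3.4 m, d̄ = (1.77+1.03)/2 = 1.4, v̄ = (0.52+0.40)/2 = 0.46 → q = 3.4×1.4×0.46 = 2.190 m³/s
Panel 3-4: Δb = 1.2 m, d̄ = (1.03+0.00)/2 = 0.515, v̄ = (0.40+0.00)/2 = 0.2 → q = 1.2×0.515×0.2 = 0.1236 m³/s
Q = Σ q = 3.280 m³/s

3.28 m³/s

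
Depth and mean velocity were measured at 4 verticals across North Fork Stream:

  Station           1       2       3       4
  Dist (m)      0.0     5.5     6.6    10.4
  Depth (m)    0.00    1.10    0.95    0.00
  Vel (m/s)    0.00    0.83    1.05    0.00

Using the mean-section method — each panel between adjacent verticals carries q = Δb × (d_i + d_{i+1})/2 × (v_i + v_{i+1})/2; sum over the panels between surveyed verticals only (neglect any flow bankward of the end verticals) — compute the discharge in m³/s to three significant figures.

Panel 1-2: Δb = 5.5 m, d̄ = (0.00+1.10)/2 = 0.55, v̄ = (0.00+0.83)/2 = 0.415 → q = 5.5×0.55×0.415 = 1.255 m³/s
Panel 2-3: Δb = 1.1 m, d̄ = (1.10+0.95)/2 = 1.025, v̄ = (0.83+1.05)/2 = 0.94 → q = 1.1×1.025×0.94 = 1.060 m³/s
Panel 3-4: Δb = 3.8 m, d̄ = (0.95+0.00)/2 = 0.475, v̄ = (1.05+0.00)/2 = 0.525 → q = 3.8×0.475×0.525 = 0.9476 m³/s
Q = Σ q = 3.263 m³/s

3.26 m³/s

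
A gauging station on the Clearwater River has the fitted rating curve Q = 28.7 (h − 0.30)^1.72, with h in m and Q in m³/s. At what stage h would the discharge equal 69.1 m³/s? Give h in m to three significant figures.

1.97 m

h − h₀ = (Q/C)^(1/b) = (69.1/28.7)^(1/1.72) = 1.667 m
h = 0.30 + 1.667 = 1.967 m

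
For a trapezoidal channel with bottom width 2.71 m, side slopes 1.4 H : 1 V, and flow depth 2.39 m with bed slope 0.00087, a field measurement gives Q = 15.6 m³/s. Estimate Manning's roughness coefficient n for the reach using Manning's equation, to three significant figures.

0.0330

A = (b + z·y)·y = (2.71 + 1.4×2.39)×2.39 = 14.47 m²
P = b + 2y√(1+z²) = 2.71 + 2×2.39×√(1+1.4²) = 10.93 m
R = A/P = 14.47/10.93 = 1.324 m
n = (1/Q)·A·R^(2/3)·S^(1/2) = (1/15.6) × 14.47 × 1.206 × 0.02950 = 0.03299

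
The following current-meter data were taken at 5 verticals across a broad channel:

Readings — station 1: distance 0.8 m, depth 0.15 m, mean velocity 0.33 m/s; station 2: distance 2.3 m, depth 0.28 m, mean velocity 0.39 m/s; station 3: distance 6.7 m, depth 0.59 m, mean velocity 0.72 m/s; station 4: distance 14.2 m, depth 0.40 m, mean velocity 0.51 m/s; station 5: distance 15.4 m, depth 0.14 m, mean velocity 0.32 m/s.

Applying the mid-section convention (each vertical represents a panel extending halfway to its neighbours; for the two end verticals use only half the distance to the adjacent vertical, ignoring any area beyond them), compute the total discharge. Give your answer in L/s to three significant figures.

3800 L/s

w_1 = (2.3 − 0.8)/2 = 0.75 m; q_1 = 0.33 × 0.15 × 0.75 = 0.03713 m³/s
w_2 = (6.7 − 0.8)/2 = 2.95 m; q_2 = 0.39 × 0.28 × 2.95 = 0.3221 m³/s
w_3 = (14.2 − 2.3)/2 = 5.95 m; q_3 = 0.72 × 0.59 × 5.95 = 2.528 m³/s
w_4 = (15.4 − 6.7)/2 = 4.35 m; q_4 = 0.51 × 0.40 × 4.35 = 0.8874 m³/s
w_5 = (15.4 − 14.2)/2 = 0.6 m; q_5 = 0.32 × 0.14 × 0.6 = 0.02688 m³/s
Q = Σ qᵢ = 3.801 m³/s
= 3.801 × 1000 = 3801 L/s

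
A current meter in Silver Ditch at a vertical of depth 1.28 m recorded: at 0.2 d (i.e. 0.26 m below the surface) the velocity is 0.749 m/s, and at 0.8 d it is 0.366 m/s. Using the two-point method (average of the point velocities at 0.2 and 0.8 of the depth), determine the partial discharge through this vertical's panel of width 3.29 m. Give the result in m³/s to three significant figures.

2.35 m³/s

v̄ = (0.749 + 0.366) / 2 = 0.5575 m/s
q = v̄ × d × w = 0.5575 × 1.28 × 3.29 = 2.348 m³/s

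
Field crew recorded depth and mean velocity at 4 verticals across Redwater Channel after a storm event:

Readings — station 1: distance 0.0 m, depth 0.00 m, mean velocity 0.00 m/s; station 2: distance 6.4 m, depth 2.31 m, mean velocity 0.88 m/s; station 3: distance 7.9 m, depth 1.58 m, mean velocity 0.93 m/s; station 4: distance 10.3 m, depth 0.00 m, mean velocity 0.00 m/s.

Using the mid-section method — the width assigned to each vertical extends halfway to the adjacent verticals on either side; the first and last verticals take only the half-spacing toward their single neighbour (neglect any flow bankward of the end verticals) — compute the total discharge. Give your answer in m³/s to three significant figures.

10.9 m³/s

w_2 = (7.9 − 0.0)/2 = 3.95 m; q_2 = 0.88 × 2.31 × 3.95 = 8.030 m³/s
w_3 = (10.3 − 6.4)/2 = 1.95 m; q_3 = 0.93 × 1.58 × 1.95 = 2.865 m³/s
Stations 1, 4 contribute zero (depth or velocity is 0).
Q = Σ qᵢ = 10.89 m³/s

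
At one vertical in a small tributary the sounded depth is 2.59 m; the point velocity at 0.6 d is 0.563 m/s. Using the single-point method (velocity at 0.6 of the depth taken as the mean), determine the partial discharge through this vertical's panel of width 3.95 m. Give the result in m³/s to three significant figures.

5.76 m³/s

v̄ = v₀.₆ = 0.563 m/s
q = v̄ × d × w = 0.5630 × 2.59 × 3.95 = 5.760 m³/s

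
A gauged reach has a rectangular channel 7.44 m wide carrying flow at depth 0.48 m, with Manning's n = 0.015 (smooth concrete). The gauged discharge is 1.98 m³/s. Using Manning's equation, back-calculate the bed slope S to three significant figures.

0.000216

A = b·y = 7.44 × 0.48 = 3.571 m²
P = b + 2y = 7.44 + 2×0.48 = 8.400 m
R = A/P = 3.571/8.400 = 0.4251 m
S = (Q·n / (1·A·R^(2/3)))² = (1.98×0.015 / (1×3.571×0.5654))² = 0.0002164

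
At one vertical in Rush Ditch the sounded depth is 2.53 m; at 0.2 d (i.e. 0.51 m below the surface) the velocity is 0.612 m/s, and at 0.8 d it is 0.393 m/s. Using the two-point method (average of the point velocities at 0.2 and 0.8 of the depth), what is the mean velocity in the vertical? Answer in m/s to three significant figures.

0.503 m/s

v̄ = (0.612 + 0.393) / 2 = 0.5025 m/s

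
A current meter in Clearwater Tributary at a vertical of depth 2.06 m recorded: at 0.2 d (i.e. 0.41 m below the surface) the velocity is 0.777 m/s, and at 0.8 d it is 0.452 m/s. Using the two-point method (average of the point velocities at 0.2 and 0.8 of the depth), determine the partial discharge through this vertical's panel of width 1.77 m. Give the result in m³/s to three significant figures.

2.24 m³/s

v̄ = (0.777 + 0.452) / 2 = 0.6145 m/s
q = v̄ × d × w = 0.6145 × 2.06 × 1.77 = 2.241 m³/s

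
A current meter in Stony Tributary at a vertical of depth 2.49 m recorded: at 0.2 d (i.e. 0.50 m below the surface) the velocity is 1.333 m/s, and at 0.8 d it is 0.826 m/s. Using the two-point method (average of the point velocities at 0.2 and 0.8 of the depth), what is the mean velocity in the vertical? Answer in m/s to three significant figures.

v̄ = (1.333 + 0.826) / 2 = 1.080 m/s

1.08 m/s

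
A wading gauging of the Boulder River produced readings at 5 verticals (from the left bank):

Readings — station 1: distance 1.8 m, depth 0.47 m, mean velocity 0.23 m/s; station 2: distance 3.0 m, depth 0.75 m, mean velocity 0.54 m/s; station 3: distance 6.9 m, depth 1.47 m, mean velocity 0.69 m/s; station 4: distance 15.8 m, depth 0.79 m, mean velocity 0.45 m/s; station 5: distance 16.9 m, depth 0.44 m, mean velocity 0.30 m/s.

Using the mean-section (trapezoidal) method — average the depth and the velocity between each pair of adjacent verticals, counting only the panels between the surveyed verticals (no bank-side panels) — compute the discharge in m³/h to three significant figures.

32100 m³/h

Panel 1-2: Δb = 1.2 m, d̄ = (0.47+0.75)/2 = 0.61, v̄ = (0.23+0.54)/2 = 0.385 → q = 1.2×0.61×0.385 = 0.2818 m³/s
Panel 2-3: Δb = 3.9 m, d̄ = (0.75+1.47)/2 = 1.11, v̄ = (0.54+0.69)/2 = 0.615 → q = 3.9×1.11×0.615 = 2.662 m³/s
Panel 3-4: Δb = 8.9 m, d̄ = (1.47+0.79)/2 = 1.13, v̄ = (0.69+0.45)/2 = 0.57 → q = 8.9×1.13×0.57 = 5.732 m³/s
Panel 4-5: Δb = 1.1 m, d̄ = (0.79+0.44)/2 = 0.615, v̄ = (0.45+0.30)/2 = 0.375 → q = 1.1×0.615×0.375 = 0.2537 m³/s
Q = Σ q = 8.930 m³/s
= 8.930 × 3600 = 32150 m³/h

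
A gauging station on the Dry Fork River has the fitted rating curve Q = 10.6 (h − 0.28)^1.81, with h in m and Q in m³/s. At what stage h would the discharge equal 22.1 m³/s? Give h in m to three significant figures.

1.78 m

h − h₀ = (Q/C)^(1/b) = (22.1/10.6)^(1/1.81) = 1.501 m
h = 0.28 + 1.501 = 1.781 m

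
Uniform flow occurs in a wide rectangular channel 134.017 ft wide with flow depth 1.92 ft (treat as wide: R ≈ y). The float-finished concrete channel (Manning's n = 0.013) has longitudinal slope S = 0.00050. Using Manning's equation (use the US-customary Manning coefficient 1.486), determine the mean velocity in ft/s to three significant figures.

3.95 ft/s

A = b·y = 134.017 × 1.92 = 257.3 ft²
Wide channel: R ≈ y = 1.92 ft
Q = (1.486/n)·A·R^(2/3)·S^(1/2) = (1.486/0.013) × 257.3 × 1.920^(2/3) × 0.00050^(1/2) = 1016 ft³/s
V = Q/A = 1016/257.3 = 3.948 ft/s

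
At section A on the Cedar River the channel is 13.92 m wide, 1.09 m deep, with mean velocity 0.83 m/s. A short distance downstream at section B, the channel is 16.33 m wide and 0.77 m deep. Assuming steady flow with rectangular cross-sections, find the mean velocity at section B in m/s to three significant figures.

1.00 m/s

Q = A₁V₁ = (13.92×1.09) × 0.83 = 12.59 m³/s
A₂ = 16.33 × 0.77 = 12.57 m²
V₂ = Q/A₂ = 12.59/12.57 = 1.002 m/s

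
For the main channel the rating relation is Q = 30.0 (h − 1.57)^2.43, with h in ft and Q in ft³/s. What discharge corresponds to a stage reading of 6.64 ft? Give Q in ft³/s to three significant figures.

1550 ft³/s

Q = 30.0 × (6.64 − 1.57)^2.43 = 30.0 × 5.07^2.43 = 1550 ft³/s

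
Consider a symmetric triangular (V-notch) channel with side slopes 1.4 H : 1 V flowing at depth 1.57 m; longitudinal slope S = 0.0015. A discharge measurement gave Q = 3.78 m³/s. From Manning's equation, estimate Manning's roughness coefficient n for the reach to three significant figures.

0.0262

A = z·y² = 1.4×1.57² = 3.451 m²
P = 2y√(1+z²) = 2×1.57×√(1+1.4²) = 5.402 m
R = A/P = 3.451/5.402 = 0.6388 m
n = (1/Q)·A·R^(2/3)·S^(1/2) = (1/3.78) × 3.451 × 0.7417 × 0.03873 = 0.02623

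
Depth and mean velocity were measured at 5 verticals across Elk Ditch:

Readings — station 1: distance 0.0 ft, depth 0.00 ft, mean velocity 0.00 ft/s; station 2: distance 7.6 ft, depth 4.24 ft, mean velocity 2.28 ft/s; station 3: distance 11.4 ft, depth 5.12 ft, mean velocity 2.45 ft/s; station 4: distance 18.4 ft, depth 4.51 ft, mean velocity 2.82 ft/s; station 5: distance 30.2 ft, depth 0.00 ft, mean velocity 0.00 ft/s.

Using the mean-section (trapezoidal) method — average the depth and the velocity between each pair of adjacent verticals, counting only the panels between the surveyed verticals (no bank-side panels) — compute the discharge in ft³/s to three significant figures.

Panel 1-2: Δb = 7.6 ft, d̄ = (0.00+4.24)/2 = 2.12, v̄ = (0.00+2.28)/2 = 1.14 → q = 7.6×2.12×1.14 = 18.37 ft³/s
Panel 2-3: Δb = 3.8 ft, d̄ = (4.24+5.12)/2 = 4.68, v̄ = (2.28+2.45)/2 = 2.365 → q = 3.8×4.68×2.365 = 42.06 ft³/s
Panel 3-4: Δb = 7 ft, d̄ = (5.12+4.51)/2 = 4.815, v̄ = (2.45+2.82)/2 = 2.635 → q = 7×4.815×2.635 = 88.81 ft³/s
Panel 4-5: Δb = 11.8 ft, d̄ = (4.51+0.00)/2 = 2.255, v̄ = (2.82+0.00)/2 = 1.41 → q = 11.8×2.255×1.41 = 37.52 ft³/s
Q = Σ q = 186.8 ft³/s

187 ft³/s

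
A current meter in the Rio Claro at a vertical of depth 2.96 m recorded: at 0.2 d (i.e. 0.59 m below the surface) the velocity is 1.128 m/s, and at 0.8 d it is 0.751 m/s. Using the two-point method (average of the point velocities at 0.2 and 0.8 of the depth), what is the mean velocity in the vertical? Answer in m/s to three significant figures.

v̄ = (1.128 + 0.751) / 2 = 0.9395 m/s

0.940 m/s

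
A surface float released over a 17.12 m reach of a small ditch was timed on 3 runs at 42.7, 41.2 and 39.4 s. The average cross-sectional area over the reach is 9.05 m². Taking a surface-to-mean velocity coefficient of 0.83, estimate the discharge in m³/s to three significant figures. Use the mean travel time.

t̄ = (42.7 + 41.2 + 39.4) / 3 = 41.1 s
v_surface = L / t̄ = 17.12 / 41.1 = 0.4165 m/s
v_mean = 0.83 × 0.4165 = 0.3457 m/s
Q = A × v_mean = 9.05 × 0.3457 = 3.129 m³/s

3.13 m³/s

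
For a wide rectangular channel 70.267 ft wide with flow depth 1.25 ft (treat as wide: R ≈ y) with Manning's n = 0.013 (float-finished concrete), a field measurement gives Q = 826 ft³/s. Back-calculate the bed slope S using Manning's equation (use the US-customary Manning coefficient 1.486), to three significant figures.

0.00503

A = b·y = 70.267 × 1.25 = 87.83 ft²
Wide channel: R ≈ y = 1.25 ft
S = (Q·n / (1.486·A·R^(2/3)))² = (826×0.013 / (1.486×87.83×1.160))² = 0.005027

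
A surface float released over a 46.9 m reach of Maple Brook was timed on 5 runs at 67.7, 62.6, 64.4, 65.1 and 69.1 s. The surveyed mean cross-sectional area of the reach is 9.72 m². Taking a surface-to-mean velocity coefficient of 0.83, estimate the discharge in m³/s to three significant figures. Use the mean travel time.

5.75 m³/s

t̄ = (67.7 + 62.6 + 64.4 + 65.1 + 69.1) / 5 = 65.78 s
v_surface = L / t̄ = 46.9 / 65.78 = 0.7130 m/s
v_mean = 0.83 × 0.7130 = 0.5918 m/s
Q = A × v_mean = 9.72 × 0.5918 = 5.752 m³/s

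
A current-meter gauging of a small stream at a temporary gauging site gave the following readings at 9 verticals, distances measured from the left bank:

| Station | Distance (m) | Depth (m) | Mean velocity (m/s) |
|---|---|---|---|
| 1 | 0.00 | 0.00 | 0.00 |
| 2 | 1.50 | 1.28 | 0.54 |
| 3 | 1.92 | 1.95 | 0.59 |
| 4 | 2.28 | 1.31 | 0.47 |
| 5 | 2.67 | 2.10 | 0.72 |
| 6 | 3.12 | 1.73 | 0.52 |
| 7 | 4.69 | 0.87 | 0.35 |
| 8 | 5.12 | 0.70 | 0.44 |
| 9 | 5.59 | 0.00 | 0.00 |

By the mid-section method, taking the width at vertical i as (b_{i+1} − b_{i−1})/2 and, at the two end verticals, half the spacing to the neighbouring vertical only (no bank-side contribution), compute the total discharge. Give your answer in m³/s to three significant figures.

3.33 m³/s

w_2 = (1.92 − 0.00)/2 = 0.96 m; q_2 = 0.54 × 1.28 × 0.96 = 0.6636 m³/s
w_3 = (2.28 − 1.50)/2 = 0.39 m; q_3 = 0.59 × 1.95 × 0.39 = 0.4487 m³/s
w_4 = (2.67 − 1.92)/2 = 0.375 m; q_4 = 0.47 × 1.31 × 0.375 = 0.2309 m³/s
w_5 = (3.12 − 2.28)/2 = 0.42 m; q_5 = 0.72 × 2.10 × 0.42 = 0.6350 m³/s
w_6 = (4.69 − 2.67)/2 = 1.01 m; q_6 = 0.52 × 1.73 × 1.01 = 0.9086 m³/s
w_7 = (5.12 − 3.12)/2 = 1 m; q_7 = 0.35 × 0.87 × 1 = 0.3045 m³/s
w_8 = (5.59 − 4.69)/2 = 0.45 m; q_8 = 0.44 × 0.70 × 0.45 = 0.1386 m³/s
Stations 1, 9 contribute zero (depth or velocity is 0).
Q = Σ qᵢ = 3.330 m³/s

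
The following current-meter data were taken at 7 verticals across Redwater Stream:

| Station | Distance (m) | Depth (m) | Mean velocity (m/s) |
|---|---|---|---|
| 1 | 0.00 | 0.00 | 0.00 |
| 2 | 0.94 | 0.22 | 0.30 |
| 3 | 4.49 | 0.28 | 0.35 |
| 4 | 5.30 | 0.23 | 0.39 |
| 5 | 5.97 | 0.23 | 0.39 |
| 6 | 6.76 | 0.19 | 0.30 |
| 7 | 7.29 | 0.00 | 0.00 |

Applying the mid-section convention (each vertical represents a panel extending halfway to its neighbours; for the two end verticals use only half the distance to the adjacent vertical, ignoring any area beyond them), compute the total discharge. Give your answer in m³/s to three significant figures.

0.531 m³/s

w_2 = (4.49 − 0.00)/2 = 2.245 m; q_2 = 0.30 × 0.22 × 2.245 = 0.1482 m³/s
w_3 = (5.30 − 0.94)/2 = 2.18 m; q_3 = 0.35 × 0.28 × 2.18 = 0.2136 m³/s
w_4 = (5.97 − 4.49)/2 = 0.74 m; q_4 = 0.39 × 0.23 × 0.74 = 0.06638 m³/s
w_5 = (6.76 − 5.30)/2 = 0.73 m; q_5 = 0.39 × 0.23 × 0.73 = 0.06548 m³/s
w_6 = (7.29 − 5.97)/2 = 0.66 m; q_6 = 0.30 × 0.19 × 0.66 = 0.03762 m³/s
Stations 1, 7 contribute zero (depth or velocity is 0).
Q = Σ qᵢ = 0.5313 m³/s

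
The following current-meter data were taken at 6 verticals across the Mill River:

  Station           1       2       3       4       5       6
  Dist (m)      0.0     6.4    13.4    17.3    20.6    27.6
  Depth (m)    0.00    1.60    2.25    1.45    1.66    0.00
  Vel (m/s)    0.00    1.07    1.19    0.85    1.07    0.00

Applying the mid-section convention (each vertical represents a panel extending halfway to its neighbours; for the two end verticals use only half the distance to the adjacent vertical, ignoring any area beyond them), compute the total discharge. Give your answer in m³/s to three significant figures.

39.6 m³/s

w_2 = (13.4 − 0.0)/2 = 6.7 m; q_2 = 1.07 × 1.60 × 6.7 = 11.47 m³/s
w_3 = (17.3 − 6.4)/2 = 5.45 m; q_3 = 1.19 × 2.25 × 5.45 = 14.59 m³/s
w_4 = (20.6 − 13.4)/2 = 3.6 m; q_4 = 0.85 × 1.45 × 3.6 = 4.437 m³/s
w_5 = (27.6 − 17.3)/2 = 5.15 m; q_5 = 1.07 × 1.66 × 5.15 = 9.147 m³/s
Stations 1, 6 contribute zero (depth or velocity is 0).
Q = Σ qᵢ = 39.65 m³/s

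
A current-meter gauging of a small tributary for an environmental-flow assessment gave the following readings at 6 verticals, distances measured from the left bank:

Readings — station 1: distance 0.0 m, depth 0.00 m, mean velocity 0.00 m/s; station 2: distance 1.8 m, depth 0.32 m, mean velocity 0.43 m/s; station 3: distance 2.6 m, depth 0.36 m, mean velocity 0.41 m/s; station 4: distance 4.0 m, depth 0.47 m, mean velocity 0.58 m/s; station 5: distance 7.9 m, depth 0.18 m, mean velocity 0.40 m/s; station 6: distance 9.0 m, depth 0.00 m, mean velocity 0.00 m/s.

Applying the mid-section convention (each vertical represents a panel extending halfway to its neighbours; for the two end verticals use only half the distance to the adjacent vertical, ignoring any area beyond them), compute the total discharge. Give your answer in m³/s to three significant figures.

w_2 = (2.6 − 0.0)/2 = 1.3 m; q_2 = 0.43 × 0.32 × 1.3 = 0.1789 m³/s
w_3 = (4.0 − 1.8)/2 = 1.1 m; q_3 = 0.41 × 0.36 × 1.1 = 0.1624 m³/s
w_4 = (7.9 − 2.6)/2 = 2.65 m; q_4 = 0.58 × 0.47 × 2.65 = 0.7224 m³/s
w_5 = (9.0 − 4.0)/2 = 2.5 m; q_5 = 0.40 × 0.18 × 2.5 = 0.1800 m³/s
Stations 1, 6 contribute zero (depth or velocity is 0).
Q = Σ qᵢ = 1.244 m³/s

1.24 m³/s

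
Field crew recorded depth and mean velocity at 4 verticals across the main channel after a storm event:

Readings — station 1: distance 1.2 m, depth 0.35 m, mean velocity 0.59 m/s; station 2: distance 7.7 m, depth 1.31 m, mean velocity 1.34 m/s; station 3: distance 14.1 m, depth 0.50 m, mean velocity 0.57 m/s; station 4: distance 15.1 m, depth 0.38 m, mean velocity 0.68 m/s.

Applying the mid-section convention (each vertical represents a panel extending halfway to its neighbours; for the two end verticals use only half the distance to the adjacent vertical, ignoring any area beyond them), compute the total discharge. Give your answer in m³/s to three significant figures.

w_1 = (7.7 − 1.2)/2 = 3.25 m; q_1 = 0.59 × 0.35 × 3.25 = 0.6711 m³/s
w_2 = (14.1 − 1.2)/2 = 6.45 m; q_2 = 1.34 × 1.31 × 6.45 = 11.32 m³/s
w_3 = (15.1 − 7.7)/2 = 3.7 m; q_3 = 0.57 × 0.50 × 3.7 = 1.055 m³/s
w_4 = (15.1 − 14.1)/2 = 0.5 m; q_4 = 0.68 × 0.38 × 0.5 = 0.1292 m³/s
Q = Σ qᵢ = 13.18 m³/s

13.2 m³/s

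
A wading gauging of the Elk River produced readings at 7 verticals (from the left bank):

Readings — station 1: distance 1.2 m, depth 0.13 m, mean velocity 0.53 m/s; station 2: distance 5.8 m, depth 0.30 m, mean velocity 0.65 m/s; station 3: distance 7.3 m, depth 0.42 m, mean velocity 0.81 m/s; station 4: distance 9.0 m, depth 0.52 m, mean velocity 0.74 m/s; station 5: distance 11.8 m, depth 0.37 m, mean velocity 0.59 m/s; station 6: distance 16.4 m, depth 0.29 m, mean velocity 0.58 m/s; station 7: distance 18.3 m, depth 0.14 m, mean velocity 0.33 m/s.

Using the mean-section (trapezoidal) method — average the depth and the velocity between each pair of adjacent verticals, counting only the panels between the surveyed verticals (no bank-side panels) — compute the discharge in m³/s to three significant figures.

Panel 1-2: Δb = 4.6 m, d̄ = (0.13+0.30)/2 = 0.215, v̄ = (0.53+0.65)/2 = 0.59 → q = 4.6×0.215×0.59 = 0.5835 m³/s
Panel 2-3: Δb = 1.5 m, d̄ = (0.30+0.42)/2 = 0.36, v̄ = (0.65+0.81)/2 = 0.73 → q = 1.5×0.36×0.73 = 0.3942 m³/s
Panel 3-4: Δb = 1.7 m, d̄ = (0.42+0.52)/2 = 0.47, v̄ = (0.81+0.74)/2 = 0.775 → q = 1.7×0.47×0.775 = 0.6192 m³/s
Panel 4-5: Δb = 2.8 m, d̄ = (0.52+0.37)/2 = 0.445, v̄ = (0.74+0.59)/2 = 0.665 → q = 2.8×0.445×0.665 = 0.8286 m³/s
Panel 5-6: Δb = 4.6 m, d̄ = (0.37+0.29)/2 = 0.33, v̄ = (0.59+0.58)/2 = 0.585 → q = 4.6×0.33×0.585 = 0.8880 m³/s
Panel 6-7: Δb = 1.9 m, d̄ = (0.29+0.14)/2 = 0.215, v̄ = (0.58+0.33)/2 = 0.455 → q = 1.9×0.215×0.455 = 0.1859 m³/s
Q = Σ q = 3.499 m³/s

3.50 m³/s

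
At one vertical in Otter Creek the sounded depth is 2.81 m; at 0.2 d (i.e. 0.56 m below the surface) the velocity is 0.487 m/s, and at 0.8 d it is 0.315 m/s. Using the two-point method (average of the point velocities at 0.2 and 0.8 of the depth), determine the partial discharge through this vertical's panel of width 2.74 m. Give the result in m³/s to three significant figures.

v̄ = (0.487 + 0.315) / 2 = 0.4010 m/s
q = v̄ × d × w = 0.4010 × 2.81 × 2.74 = 3.087 m³/s

3.09 m³/s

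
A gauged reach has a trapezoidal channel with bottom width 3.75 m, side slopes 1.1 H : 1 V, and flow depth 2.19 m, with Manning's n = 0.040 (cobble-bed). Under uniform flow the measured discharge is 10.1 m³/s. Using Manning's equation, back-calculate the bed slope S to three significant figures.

0.000623

A = (b + z·y)·y = (3.75 + 1.1×2.19)×2.19 = 13.49 m²
P = b + 2y√(1+z²) = 3.75 + 2×2.19×√(1+1.1²) = 10.26 m
R = A/P = 13.49/10.26 = 1.314 m
S = (Q·n / (1·A·R^(2/3)))² = (10.1×0.040 / (1×13.49×1.200))² = 0.0006230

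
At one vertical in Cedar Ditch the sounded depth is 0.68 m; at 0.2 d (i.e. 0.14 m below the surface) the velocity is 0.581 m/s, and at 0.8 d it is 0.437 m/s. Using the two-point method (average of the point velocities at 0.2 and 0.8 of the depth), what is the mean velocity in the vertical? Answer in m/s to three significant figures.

0.509 m/s

v̄ = (0.581 + 0.437) / 2 = 0.5090 m/s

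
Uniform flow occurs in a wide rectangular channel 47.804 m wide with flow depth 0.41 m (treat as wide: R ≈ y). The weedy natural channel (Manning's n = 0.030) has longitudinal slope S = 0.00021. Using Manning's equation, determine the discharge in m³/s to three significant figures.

5.23 m³/s

A = b·y = 47.804 × 0.41 = 19.60 m²
Wide channel: R ≈ y = 0.41 m
Q = (1/n)·A·R^(2/3)·S^(1/2) = (1/0.030) × 19.60 × 0.4100^(2/3) × 0.00021^(1/2) = 5.225 m³/s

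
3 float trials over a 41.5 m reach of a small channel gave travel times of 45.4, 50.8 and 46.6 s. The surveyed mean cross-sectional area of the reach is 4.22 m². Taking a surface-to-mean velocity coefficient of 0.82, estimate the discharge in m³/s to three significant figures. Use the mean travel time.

3.02 m³/s

t̄ = (45.4 + 50.8 + 46.6) / 3 = 47.6 s
v_surface = L / t̄ = 41.5 / 47.6 = 0.8718 m/s
v_mean = 0.82 × 0.8718 = 0.7149 m/s
Q = A × v_mean = 4.22 × 0.7149 = 3.017 m³/s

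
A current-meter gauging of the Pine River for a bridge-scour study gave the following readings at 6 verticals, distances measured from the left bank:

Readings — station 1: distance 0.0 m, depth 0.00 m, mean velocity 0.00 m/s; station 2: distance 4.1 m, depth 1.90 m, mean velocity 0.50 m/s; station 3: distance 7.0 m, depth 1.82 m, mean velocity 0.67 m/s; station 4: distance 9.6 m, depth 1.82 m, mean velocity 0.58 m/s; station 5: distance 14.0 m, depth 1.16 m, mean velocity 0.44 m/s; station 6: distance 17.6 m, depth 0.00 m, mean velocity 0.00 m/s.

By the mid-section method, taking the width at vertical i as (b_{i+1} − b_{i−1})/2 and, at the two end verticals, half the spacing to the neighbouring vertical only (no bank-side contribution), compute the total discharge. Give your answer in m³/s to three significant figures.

w_2 = (7.0 − 0.0)/2 = 3.5 m; q_2 = 0.50 × 1.90 × 3.5 = 3.325 m³/s
w_3 = (9.6 − 4.1)/2 = 2.75 m; q_3 = 0.67 × 1.82 × 2.75 = 3.353 m³/s
w_4 = (14.0 − 7.0)/2 = 3.5 m; q_4 = 0.58 × 1.82 × 3.5 = 3.695 m³/s
w_5 = (17.6 − 9.6)/2 = 4 m; q_5 = 0.44 × 1.16 × 4 = 2.042 m³/s
Stations 1, 6 contribute zero (depth or velocity is 0).
Q = Σ qᵢ = 12.41 m³/s

12.4 m³/s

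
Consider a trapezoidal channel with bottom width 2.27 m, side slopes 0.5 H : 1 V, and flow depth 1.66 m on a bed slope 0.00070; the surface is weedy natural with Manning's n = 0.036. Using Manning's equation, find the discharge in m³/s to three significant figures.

3.42 m³/s

A = (b + z·y)·y = (2.27 + 0.5×1.66)×1.66 = 5.146 m²
P = b + 2y√(1+z²) = 2.27 + 2×1.66×√(1+0.5²) = 5.982 m
R = A/P = 5.146/5.982 = 0.8603 m
Q = (1/n)·A·R^(2/3)·S^(1/2) = (1/0.036) × 5.146 × 0.8603^(2/3) × 0.00070^(1/2) = 3.421 m³/s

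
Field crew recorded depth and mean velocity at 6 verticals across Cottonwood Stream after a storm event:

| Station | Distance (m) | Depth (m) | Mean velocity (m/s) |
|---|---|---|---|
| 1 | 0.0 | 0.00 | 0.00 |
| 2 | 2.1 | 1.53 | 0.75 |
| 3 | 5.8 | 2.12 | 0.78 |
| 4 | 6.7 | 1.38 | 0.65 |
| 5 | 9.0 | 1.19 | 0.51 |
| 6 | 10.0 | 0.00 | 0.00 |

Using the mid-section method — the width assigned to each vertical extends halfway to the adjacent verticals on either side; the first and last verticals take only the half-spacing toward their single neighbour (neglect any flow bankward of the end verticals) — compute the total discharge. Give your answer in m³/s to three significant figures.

w_2 = (5.8 − 0.0)/2 = 2.9 m; q_2 = 0.75 × 1.53 × 2.9 = 3.328 m³/s
w_3 = (6.7 − 2.1)/2 = 2.3 m; q_3 = 0.78 × 2.12 × 2.3 = 3.803 m³/s
w_4 = (9.0 − 5.8)/2 = 1.6 m; q_4 = 0.65 × 1.38 × 1.6 = 1.435 m³/s
w_5 = (10.0 − 6.7)/2 = 1.65 m; q_5 = 0.51 × 1.19 × 1.65 = 1.001 m³/s
Stations 1, 6 contribute zero (depth or velocity is 0).
Q = Σ qᵢ = 9.568 m³/s

9.57 m³/s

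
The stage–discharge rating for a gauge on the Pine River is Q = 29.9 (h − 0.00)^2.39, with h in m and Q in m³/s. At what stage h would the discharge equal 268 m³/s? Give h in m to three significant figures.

h − h₀ = (Q/C)^(1/b) = (268/29.9)^(1/2.39) = 2.503 m
h = 0.00 + 2.503 = 2.503 m

2.50 m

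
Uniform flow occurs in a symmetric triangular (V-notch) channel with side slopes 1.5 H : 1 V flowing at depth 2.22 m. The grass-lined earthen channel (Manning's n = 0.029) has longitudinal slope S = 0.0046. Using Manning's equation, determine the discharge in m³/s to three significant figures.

A = z·y² = 1.5×2.22² = 7.393 m²
P = 2y√(1+z²) = 2×2.22×√(1+1.5²) = 8.004 m
R = A/P = 7.393/8.004 = 0.9236 m
Q = (1/n)·A·R^(2/3)·S^(1/2) = (1/0.029) × 7.393 × 0.9236^(2/3) × 0.0046^(1/2) = 16.40 m³/s

16.4 m³/s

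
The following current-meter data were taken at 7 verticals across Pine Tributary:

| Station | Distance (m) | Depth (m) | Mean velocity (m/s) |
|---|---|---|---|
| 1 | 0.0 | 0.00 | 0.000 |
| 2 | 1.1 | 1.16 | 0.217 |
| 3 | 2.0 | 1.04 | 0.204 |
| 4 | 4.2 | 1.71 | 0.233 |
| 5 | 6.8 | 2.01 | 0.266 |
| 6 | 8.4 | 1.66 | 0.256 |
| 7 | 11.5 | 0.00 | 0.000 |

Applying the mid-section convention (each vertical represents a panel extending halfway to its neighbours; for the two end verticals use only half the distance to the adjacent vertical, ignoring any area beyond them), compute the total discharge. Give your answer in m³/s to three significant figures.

3.66 m³/s

w_2 = (2.0 − 0.0)/2 = 1 m; q_2 = 0.217 × 1.16 × 1 = 0.2517 m³/s
w_3 = (4.2 − 1.1)/2 = 1.55 m; q_3 = 0.204 × 1.04 × 1.55 = 0.3288 m³/s
w_4 = (6.8 − 2.0)/2 = 2.4 m; q_4 = 0.233 × 1.71 × 2.4 = 0.9562 m³/s
w_5 = (8.4 − 4.2)/2 = 2.1 m; q_5 = 0.266 × 2.01 × 2.1 = 1.123 m³/s
w_6 = (11.5 − 6.8)/2 = 2.35 m; q_6 = 0.256 × 1.66 × 2.35 = 0.9987 m³/s
Stations 1, 7 contribute zero (depth or velocity is 0).
Q = Σ qᵢ = 3.658 m³/s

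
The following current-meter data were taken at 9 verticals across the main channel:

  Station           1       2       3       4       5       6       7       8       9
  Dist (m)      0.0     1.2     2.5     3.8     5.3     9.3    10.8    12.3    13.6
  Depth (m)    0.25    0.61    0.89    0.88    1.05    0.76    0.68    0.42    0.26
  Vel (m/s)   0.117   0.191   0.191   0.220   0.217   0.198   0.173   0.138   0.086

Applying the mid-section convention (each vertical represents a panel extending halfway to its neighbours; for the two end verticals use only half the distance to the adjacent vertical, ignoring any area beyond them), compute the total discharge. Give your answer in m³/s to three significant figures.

w_1 = (1.2 − 0.0)/2 = 0.6 m; q_1 = 0.117 × 0.25 × 0.6 = 0.01755 m³/s
w_2 = (2.5 − 0.0)/2 = 1.25 m; q_2 = 0.191 × 0.61 × 1.25 = 0.1456 m³/s
w_3 = (3.8 − 1.2)/2 = 1.3 m; q_3 = 0.191 × 0.89 × 1.3 = 0.2210 m³/s
w_4 = (5.3 − 2.5)/2 = 1.4 m; q_4 = 0.220 × 0.88 × 1.4 = 0.2710 m³/s
w_5 = (9.3 − 3.8)/2 = 2.75 m; q_5 = 0.217 × 1.05 × 2.75 = 0.6266 m³/s
w_6 = (10.8 − 5.3)/2 = 2.75 m; q_6 = 0.198 × 0.76 × 2.75 = 0.4138 m³/s
w_7 = (12.3 − 9.3)/2 = 1.5 m; q_7 = 0.173 × 0.68 × 1.5 = 0.1765 m³/s
w_8 = (13.6 − 10.8)/2 = 1.4 m; q_8 = 0.138 × 0.42 × 1.4 = 0.08114 m³/s
w_9 = (13.6 − 12.3)/2 = 0.65 m; q_9 = 0.086 × 0.26 × 0.65 = 0.01453 m³/s
Q = Σ qᵢ = 1.968 m³/s

1.97 m³/s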